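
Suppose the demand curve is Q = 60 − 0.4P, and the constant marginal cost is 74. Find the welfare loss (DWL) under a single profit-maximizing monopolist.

DWL = 288.8

Inverting demand: P = 150 − 2.5Q.
Perfect competition: P = MC = 74, so 150 − 2.5Q = 74 and Q = 30.4.
A monopolist chooses Q where MR = MC. MR = 150 − 5Q; setting this equal to 74 gives Q = 15.2 and P = 112.
DWL is the triangle between Q = 15.2 and Q = 30.4: ½·(30.4 − 15.2)·(112 − 74) = 288.8.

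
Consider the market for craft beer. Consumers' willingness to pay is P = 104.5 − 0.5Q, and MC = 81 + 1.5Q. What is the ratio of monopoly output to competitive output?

Q_m/Q_c = 0.8

A monopolist chooses Q where MR = MC. MR = 104.5 − Q; setting this equal to 81 + 1.5Q gives Q = 9.4 and P = 99.8.
Under competition P = MC: 104.5 − 0.5Q = 81 + 1.5Q ⇒ Q = 11.75, P = 98.625.
Ratio Q_m/Q_c = 9.4/11.75 = 0.8.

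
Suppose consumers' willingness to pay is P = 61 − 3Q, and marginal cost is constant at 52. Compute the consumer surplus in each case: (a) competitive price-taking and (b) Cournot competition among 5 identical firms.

Competitive firms price at marginal cost: P = 52, giving Q = 3.
CS = ½·(61 − 52)·3 = 13.5.
With 5 symmetric Cournot firms, each firm's FOC gives 61 − 18q = 52, so q = 0.5, Q = 5·0.5 = 2.5, and P = 53.5.
CS = ½·(61 − 53.5)·2.5 = 9.375.

Competition: CS = 13.5; Cournot: CS = 9.375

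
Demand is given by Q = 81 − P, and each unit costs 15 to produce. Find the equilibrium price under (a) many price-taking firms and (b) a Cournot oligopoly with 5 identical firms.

Inverting demand: P = 81 − Q.
Perfect competition: P = MC = 15, so 81 − Q = 15 and Q = 66.
Cournot with 5 identical firms: the symmetric best-response condition is 81 − 6q = 15. Each firm produces q = 11, total output Q = 55, price P = 26.

Competition: P = 15; Cournot: P = 26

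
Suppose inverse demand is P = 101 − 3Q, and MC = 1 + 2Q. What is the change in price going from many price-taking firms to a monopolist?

Price rises by 22.5

Competitive equilibrium sets price equal to marginal cost: 101 − 3Q = 1 + 2Q, so Q = 20 and P = 41.
Monopoly sets MR = MC: 101 − 6Q = 1 + 2Q ⇒ Q = 12.5, P = 101 − 3·12.5 = 63.5.
Change in price: 63.5 − 41 = 22.5.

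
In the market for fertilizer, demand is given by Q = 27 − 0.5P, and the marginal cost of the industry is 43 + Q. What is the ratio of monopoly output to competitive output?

Inverting demand: P = 54 − 2Q.
A monopolist chooses Q where MR = MC. MR = 54 − 4Q; setting this equal to 43 + Q gives Q = 2.2 and P = 49.6.
Competitive equilibrium sets price equal to marginal cost: 54 − 2Q = 43 + Q, so Q = 11/3 and P = 140/3.
Ratio Q_m/Q_c = 2.2/(11/3) = 0.6.

Q_m/Q_c = 0.6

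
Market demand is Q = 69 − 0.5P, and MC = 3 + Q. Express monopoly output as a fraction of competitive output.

Q_m/Q_c = 0.6

Inverting demand: P = 138 − 2Q.
The monopolist equates marginal revenue to marginal cost: 138 − 4Q = 3 + Q, so Q = 27. From demand, P = 84.
Competitive equilibrium sets price equal to marginal cost: 138 − 2Q = 3 + Q, so Q = 45 and P = 48.
Ratio Q_m/Q_c = 27/45 = 0.6.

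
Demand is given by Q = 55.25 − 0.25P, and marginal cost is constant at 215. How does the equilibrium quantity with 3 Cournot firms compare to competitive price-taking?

Inverting demand: P = 221 − 4Q.
In a 3-firm Cournot equilibrium, symmetry and the first-order condition give q = (221 − 215)/(16) = 0.375. So Q = 1.125 and P = 216.5.
Under competition P = MC = 215, so Q = (221 − 215)/4 = 1.5.

Cournot: Q = 1.125; Competition: Q = 1.5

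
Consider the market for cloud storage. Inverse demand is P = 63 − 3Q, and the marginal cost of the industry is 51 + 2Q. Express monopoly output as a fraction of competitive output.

Q_m/Q_c = 0.625

The monopolist equates marginal revenue to marginal cost: 63 − 6Q = 51 + 2Q, so Q = 1.5. From demand, P = 58.5.
Under competition P = MC: 63 − 3Q = 51 + 2Q ⇒ Q = 2.4, P = 55.8.
Ratio Q_m/Q_c = 1.5/2.4 = 0.625.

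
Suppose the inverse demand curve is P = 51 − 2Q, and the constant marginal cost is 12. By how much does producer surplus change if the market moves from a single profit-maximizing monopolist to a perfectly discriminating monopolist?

Monopoly sets MR = MC: 51 − 4Q = 12 ⇒ Q = 9.75, P = 51 − 2·9.75 = 31.5.
PS = (31.5 − 12)·9.75 = 190.125.
Under first-degree price discrimination the firm charges each unit its demand price and produces up to where P = MC, i.e. Q = 19.5. Consumer surplus is zero; producer surplus equals total surplus.
PS = ½·(51 − 12)·19.5 = 380.25.
Change in producer surplus: 380.25 − 190.125 = 190.125.

Producer surplus rises by 190.125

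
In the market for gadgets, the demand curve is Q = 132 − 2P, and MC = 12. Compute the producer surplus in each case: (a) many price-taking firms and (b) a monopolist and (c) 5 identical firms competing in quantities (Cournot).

Competition: PS = 0; Monopoly: PS = 1458; Cournot: PS = 810

Inverting demand: P = 66 − 0.5Q.
Competitive firms price at marginal cost: P = 12, giving Q = 108.
PS = (12 − 12)·108 = 0.
The monopolist equates marginal revenue to marginal cost: 66 − Q = 12, so Q = 54. From demand, P = 39.
PS = (39 − 12)·54 = 1458.
With 5 symmetric Cournot firms, each firm's FOC gives 66 − 3q = 12, so q = 18, Q = 5·18 = 90, and P = 21.
PS = (21 − 12)·90 = 810.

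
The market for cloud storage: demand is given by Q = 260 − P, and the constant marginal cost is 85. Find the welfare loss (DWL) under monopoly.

DWL = 3828.125

Inverting demand: P = 260 − Q.
Perfect competition: P = MC = 85, so 260 − Q = 85 and Q = 175.
Monopoly sets MR = MC: 260 − 2Q = 85 ⇒ Q = 87.5, P = 260 − 87.5 = 172.5.
DWL is the triangle between Q = 87.5 and Q = 175: ½·(175 − 87.5)·(172.5 − 85) = 3828.125.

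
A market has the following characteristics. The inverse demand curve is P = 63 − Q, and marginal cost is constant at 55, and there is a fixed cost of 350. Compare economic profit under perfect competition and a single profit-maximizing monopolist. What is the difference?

π rises by 16

Competitive firms price at marginal cost: P = 55, giving Q = 8.
Profit = (55 − 55)·8 − 350 = −350.
Monopoly sets MR = MC: 63 − 2Q = 55 ⇒ Q = 4, P = 63 − 4 = 59.
Profit = (59 − 55)·4 − 350 = −334.
Change in economic profit: −334 − −350 = 16.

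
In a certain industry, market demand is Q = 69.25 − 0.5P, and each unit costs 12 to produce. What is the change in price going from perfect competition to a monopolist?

Price rises by 63.25

Inverting demand: P = 138.5 − 2Q.
Perfect competition: P = MC = 12, so 138.5 − 2Q = 12 and Q = 63.25.
The monopolist equates marginal revenue to marginal cost: 138.5 − 4Q = 12, so Q = 31.625. From demand, P = 75.25.
Change in price: 75.25 − 12 = 63.25.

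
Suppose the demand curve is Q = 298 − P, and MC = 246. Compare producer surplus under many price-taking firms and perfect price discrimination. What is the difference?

Producer surplus rises by 1352

Inverting demand: P = 298 − Q.
Competitive firms price at marginal cost: P = 246, giving Q = 52.
PS = (246 − 246)·52 = 0.
Under first-degree price discrimination the firm charges each unit its demand price and produces up to where P = MC, i.e. Q = 52. Consumer surplus is zero; producer surplus equals total surplus.
PS = ½·(298 − 246)·52 = 1352.
Change in producer surplus: 1352 − 0 = 1352.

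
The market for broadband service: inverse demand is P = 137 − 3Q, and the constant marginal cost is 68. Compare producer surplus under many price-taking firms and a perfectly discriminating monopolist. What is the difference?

Under competition P = MC = 68, so Q = (137 − 68)/3 = 23.
PS = (68 − 68)·23 = 0.
With perfect price discrimination, output is the efficient level Q = 23 (where demand meets MC), but every buyer pays their willingness to pay: CS = 0 and PS = total surplus.
PS = ½·(137 − 68)·23 = 793.5.
Change in producer surplus: 793.5 − 0 = 793.5.

Producer surplus rises by 793.5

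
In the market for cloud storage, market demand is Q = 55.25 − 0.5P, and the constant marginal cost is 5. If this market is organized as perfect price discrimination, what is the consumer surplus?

Inverting demand: P = 110.5 − 2Q.
A perfectly discriminating monopolist sells every unit with P(Q) ≥ MC(Q), so output equals the competitive quantity Q = 52.75. Each buyer pays their reservation price, so CS = 0 and the firm captures all surplus.
CS = 0.

CS = 0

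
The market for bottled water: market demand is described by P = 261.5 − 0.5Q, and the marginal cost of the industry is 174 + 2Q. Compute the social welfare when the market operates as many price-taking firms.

TS = 1531.25

Competitive equilibrium sets price equal to marginal cost: 261.5 − 0.5Q = 174 + 2Q, so Q = 35 and P = 244.
CS = ½·(261.5 − 244)·35 = 306.25; PS = (244·35 − 174·35 − ½·2·35²) = 1225; TS = 1531.25.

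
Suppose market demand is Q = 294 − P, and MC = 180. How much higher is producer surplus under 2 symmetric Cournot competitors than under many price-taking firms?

Inverting demand: P = 294 − Q.
Under competition P = MC = 180, so Q = (294 − 180)/1 = 114.
PS = (180 − 180)·114 = 0.
With 2 symmetric Cournot firms, each firm's FOC gives 294 − 3q = 180, so q = 38, Q = 2·38 = 76, and P = 218.
PS = (218 − 180)·76 = 2888.
Change in producer surplus: 2888 − 0 = 2888.

Producer surplus rises by 2888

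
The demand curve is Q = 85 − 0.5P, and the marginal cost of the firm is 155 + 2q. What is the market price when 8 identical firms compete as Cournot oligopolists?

Inverting demand: P = 170 − 2Q.
In a 8-firm Cournot equilibrium, symmetry and the first-order condition give q = (170 − 155)/(20) = 0.75. So Q = 6 and P = 158.

P = 158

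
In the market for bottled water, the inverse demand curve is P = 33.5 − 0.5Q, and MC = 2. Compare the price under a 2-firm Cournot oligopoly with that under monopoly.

In a 2-firm Cournot equilibrium, symmetry and the first-order condition give q = (33.5 − 2)/(1.5) = 21. So Q = 42 and P = 12.5.
Monopoly sets MR = MC: 33.5 − Q = 2 ⇒ Q = 31.5, P = 33.5 − 0.5·31.5 = 17.75.

Cournot: P = 12.5; Monopoly: P = 17.75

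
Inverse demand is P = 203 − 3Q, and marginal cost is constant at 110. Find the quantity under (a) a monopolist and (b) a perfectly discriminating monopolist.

Monopoly sets MR = MC: 203 − 6Q = 110 ⇒ Q = 15.5, P = 203 − 3·15.5 = 156.5.
With perfect price discrimination, output is the efficient level Q = 31 (where demand meets MC), but every buyer pays their willingness to pay: CS = 0 and PS = total surplus.

Monopoly: Q = 15.5; Perfect PD: Q = 31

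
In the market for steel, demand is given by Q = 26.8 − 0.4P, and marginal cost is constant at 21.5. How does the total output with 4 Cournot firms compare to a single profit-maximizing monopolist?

Cournot: Q = 14.56; Monopoly: Q = 9.1

Inverting demand: P = 67 − 2.5Q.
Cournot with 4 identical firms: the symmetric best-response condition is 67 − 12.5q = 21.5. Each firm produces q = 3.64, total output Q = 14.56, price P = 30.6.
The monopolist equates marginal revenue to marginal cost: 67 − 5Q = 21.5, so Q = 9.1. From demand, P = 44.25.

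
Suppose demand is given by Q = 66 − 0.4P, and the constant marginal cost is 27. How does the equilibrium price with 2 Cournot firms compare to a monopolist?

Cournot: P = 73; Monopoly: P = 96

Inverting demand: P = 165 − 2.5Q.
With 2 symmetric Cournot firms, each firm's FOC gives 165 − 7.5q = 27, so q = 18.4, Q = 2·18.4 = 36.8, and P = 73.
A monopolist chooses Q where MR = MC. MR = 165 − 5Q; setting this equal to 27 gives Q = 27.6 and P = 96.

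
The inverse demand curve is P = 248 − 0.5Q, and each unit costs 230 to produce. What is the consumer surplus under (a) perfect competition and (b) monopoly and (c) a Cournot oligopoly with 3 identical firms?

Competition: CS = 324; Monopoly: CS = 81; Cournot: CS = 182.25

Competitive firms price at marginal cost: P = 230, giving Q = 36.
CS = ½·(248 − 230)·36 = 324.
A monopolist chooses Q where MR = MC. MR = 248 − Q; setting this equal to 230 gives Q = 18 and P = 239.
CS = ½·(248 − 239)·18 = 81.
With 3 symmetric Cournot firms, each firm's FOC gives 248 − 2q = 230, so q = 9, Q = 3·9 = 27, and P = 234.5.
CS = ½·(248 − 234.5)·27 = 182.25.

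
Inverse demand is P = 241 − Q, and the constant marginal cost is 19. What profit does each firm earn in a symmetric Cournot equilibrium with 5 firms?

π_i = 1369

With 5 symmetric Cournot firms, each firm's FOC gives 241 − 6q = 19, so q = 37, Q = 5·37 = 185, and P = 56.
Each firm's profit = (56 − 19)·37 = 1369.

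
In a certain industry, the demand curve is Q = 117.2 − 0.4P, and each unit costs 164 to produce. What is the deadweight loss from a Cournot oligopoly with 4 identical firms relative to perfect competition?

Inverting demand: P = 293 − 2.5Q.
Perfect competition: P = MC = 164, so 293 − 2.5Q = 164 and Q = 51.6.
In a 4-firm Cournot equilibrium, symmetry and the first-order condition give q = (293 − 164)/(12.5) = 10.32. So Q = 41.28 and P = 189.8.
DWL is the triangle between Q = 41.28 and Q = 51.6: ½·(51.6 − 41.28)·(189.8 − 164) = 133.128.

DWL = 133.128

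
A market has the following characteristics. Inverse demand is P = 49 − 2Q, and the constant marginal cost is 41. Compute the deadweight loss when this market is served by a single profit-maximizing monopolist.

DWL = 4

Perfect competition: P = MC = 41, so 49 − 2Q = 41 and Q = 4.
The monopolist equates marginal revenue to marginal cost: 49 − 4Q = 41, so Q = 2. From demand, P = 45.
DWL is the triangle between Q = 2 and Q = 4: ½·(4 − 2)·(45 − 41) = 4.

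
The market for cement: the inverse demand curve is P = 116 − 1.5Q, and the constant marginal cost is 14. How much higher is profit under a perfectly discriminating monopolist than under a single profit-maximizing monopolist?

A monopolist chooses Q where MR = MC. MR = 116 − 3Q; setting this equal to 14 gives Q = 34 and P = 65.
Profit = (65 − 14)·34 = 1734.
With perfect price discrimination, output is the efficient level Q = 68 (where demand meets MC), but every buyer pays their willingness to pay: CS = 0 and PS = total surplus.
PS equals the full surplus area, 3468. Profit = 3468 = 3468.
Change in profit: 3468 − 1734 = 1734.

π rises by 1734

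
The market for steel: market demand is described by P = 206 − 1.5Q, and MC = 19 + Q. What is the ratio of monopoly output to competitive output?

Q_m/Q_c = 0.625

A monopolist chooses Q where MR = MC. MR = 206 − 3Q; setting this equal to 19 + Q gives Q = 46.75 and P = 135.875.
Under competition P = MC: 206 − 1.5Q = 19 + Q ⇒ Q = 74.8, P = 93.8.
Ratio Q_m/Q_c = 46.75/74.8 = 0.625.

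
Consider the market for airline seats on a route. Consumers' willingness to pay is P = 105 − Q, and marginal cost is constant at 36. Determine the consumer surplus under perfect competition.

CS = 2380.5

Perfect competition: P = MC = 36, so 105 − Q = 36 and Q = 69.
CS = ½·(105 − 36)·69 = 2380.5.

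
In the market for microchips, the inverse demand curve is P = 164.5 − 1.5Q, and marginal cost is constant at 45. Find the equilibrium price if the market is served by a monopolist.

The monopolist equates marginal revenue to marginal cost: 164.5 − 3Q = 45, so Q = 239/6. From demand, P = 104.75.

P = 104.75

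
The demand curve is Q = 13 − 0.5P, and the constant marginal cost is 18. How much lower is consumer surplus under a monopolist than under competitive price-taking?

Inverting demand: P = 26 − 2Q.
Under competition P = MC = 18, so Q = (26 − 18)/2 = 4.
CS = ½·(26 − 18)·4 = 16.
A monopolist chooses Q where MR = MC. MR = 26 − 4Q; setting this equal to 18 gives Q = 2 and P = 22.
CS = ½·(26 − 22)·2 = 4.
Change in consumer surplus: 4 − 16 = −12.

CS falls by 12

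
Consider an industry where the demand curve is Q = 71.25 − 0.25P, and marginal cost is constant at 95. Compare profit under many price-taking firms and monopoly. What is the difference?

Inverting demand: P = 285 − 4Q.
Competitive firms price at marginal cost: P = 95, giving Q = 47.5.
Profit = (95 − 95)·47.5 = 0.
The monopolist equates marginal revenue to marginal cost: 285 − 8Q = 95, so Q = 23.75. From demand, P = 190.
Profit = (190 − 95)·23.75 = 2256.25.
Change in profit: 2256.25 − 0 = 2256.25.

Profit rises by 2256.25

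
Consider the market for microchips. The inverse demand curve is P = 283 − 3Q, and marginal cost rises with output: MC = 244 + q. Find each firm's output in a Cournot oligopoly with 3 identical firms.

In a 3-firm Cournot equilibrium, symmetry and the first-order condition give q = (283 − 244)/(13) = 3. So Q = 9 and P = 256.

q_i = 3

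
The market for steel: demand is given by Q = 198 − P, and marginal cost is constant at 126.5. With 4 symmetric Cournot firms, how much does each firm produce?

q_i = 14.3

Inverting demand: P = 198 − Q.
Cournot with 4 identical firms: the symmetric best-response condition is 198 − 5q = 126.5. Each firm produces q = 14.3, total output Q = 57.2, price P = 140.8.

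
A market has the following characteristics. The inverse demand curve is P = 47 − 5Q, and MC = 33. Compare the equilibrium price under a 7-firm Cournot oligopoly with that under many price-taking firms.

Cournot: P = 34.75; Competition: P = 33

In a 7-firm Cournot equilibrium, symmetry and the first-order condition give q = (47 − 33)/(40) = 0.35. So Q = 2.45 and P = 34.75.
Under competition P = MC = 33, so Q = (47 − 33)/5 = 2.8.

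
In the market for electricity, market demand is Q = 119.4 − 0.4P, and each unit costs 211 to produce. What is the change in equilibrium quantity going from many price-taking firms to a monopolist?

Inverting demand: P = 298.5 − 2.5Q.
Under competition P = MC = 211, so Q = (298.5 − 211)/2.5 = 35.
Monopoly sets MR = MC: 298.5 − 5Q = 211 ⇒ Q = 17.5, P = 298.5 − 2.5·17.5 = 254.75.
Change in equilibrium quantity: 17.5 − 35 = −17.5.

Equilibrium quantity falls by 17.5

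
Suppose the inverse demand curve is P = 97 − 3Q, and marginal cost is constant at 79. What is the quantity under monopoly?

Q = 3

The monopolist equates marginal revenue to marginal cost: 97 − 6Q = 79, so Q = 3. From demand, P = 88.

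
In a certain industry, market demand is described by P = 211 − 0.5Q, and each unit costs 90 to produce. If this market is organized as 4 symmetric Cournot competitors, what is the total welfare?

With 4 symmetric Cournot firms, each firm's FOC gives 211 − 2.5q = 90, so q = 48.4, Q = 4·48.4 = 193.6, and P = 114.2.
CS = ½·(211 − 114.2)·193.6 = 9370.24; PS = (114.2 − 90)·193.6 = 4685.12; TS = 14055.36.

TS = 14055.36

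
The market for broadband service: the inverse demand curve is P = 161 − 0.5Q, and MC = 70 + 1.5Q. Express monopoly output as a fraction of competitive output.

The monopolist equates marginal revenue to marginal cost: 161 − Q = 70 + 1.5Q, so Q = 36.4. From demand, P = 142.8.
Competitive equilibrium sets price equal to marginal cost: 161 − 0.5Q = 70 + 1.5Q, so Q = 45.5 and P = 138.25.
Ratio Q_m/Q_c = 36.4/45.5 = 0.8.

Q_m/Q_c = 0.8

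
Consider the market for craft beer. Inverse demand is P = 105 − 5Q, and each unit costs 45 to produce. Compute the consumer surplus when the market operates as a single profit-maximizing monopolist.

The monopolist equates marginal revenue to marginal cost: 105 − 10Q = 45, so Q = 6. From demand, P = 75.
CS = ½·(105 − 75)·6 = 90.

CS = 90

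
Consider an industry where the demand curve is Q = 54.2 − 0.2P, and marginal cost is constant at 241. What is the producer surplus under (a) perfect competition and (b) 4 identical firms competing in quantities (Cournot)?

Competition: PS = 0; Cournot: PS = 28.8

Inverting demand: P = 271 − 5Q.
Perfect competition: P = MC = 241, so 271 − 5Q = 241 and Q = 6.
PS = (241 − 241)·6 = 0.
With 4 symmetric Cournot firms, each firm's FOC gives 271 − 25q = 241, so q = 1.2, Q = 4·1.2 = 4.8, and P = 247.
PS = (247 − 241)·4.8 = 28.8.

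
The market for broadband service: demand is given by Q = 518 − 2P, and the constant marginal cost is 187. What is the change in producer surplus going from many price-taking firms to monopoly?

Producer surplus rises by 2592

Inverting demand: P = 259 − 0.5Q.
Under competition P = MC = 187, so Q = (259 − 187)/0.5 = 144.
PS = (187 − 187)·144 = 0.
A monopolist chooses Q where MR = MC. MR = 259 − Q; setting this equal to 187 gives Q = 72 and P = 223.
PS = (223 − 187)·72 = 2592.
Change in producer surplus: 2592 − 0 = 2592.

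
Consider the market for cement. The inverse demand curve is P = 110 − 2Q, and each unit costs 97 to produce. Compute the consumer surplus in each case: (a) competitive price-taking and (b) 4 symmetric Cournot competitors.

Competition: CS = 42.25; Cournot: CS = 27.04

Under competition P = MC = 97, so Q = (110 − 97)/2 = 6.5.
CS = ½·(110 − 97)·6.5 = 42.25.
In a 4-firm Cournot equilibrium, symmetry and the first-order condition give q = (110 − 97)/(10) = 1.3. So Q = 5.2 and P = 99.6.
CS = ½·(110 − 99.6)·5.2 = 27.04.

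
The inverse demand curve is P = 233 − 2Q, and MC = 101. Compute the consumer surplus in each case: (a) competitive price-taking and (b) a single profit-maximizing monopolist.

Perfect competition: P = MC = 101, so 233 − 2Q = 101 and Q = 66.
CS = ½·(233 − 101)·66 = 4356.
The monopolist equates marginal revenue to marginal cost: 233 − 4Q = 101, so Q = 33. From demand, P = 167.
CS = ½·(233 − 167)·33 = 1089.

Competition: CS = 4356; Monopoly: CS = 1089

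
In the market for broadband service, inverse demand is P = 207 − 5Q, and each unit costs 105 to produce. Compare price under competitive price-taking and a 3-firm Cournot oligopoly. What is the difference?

Perfect competition: P = MC = 105, so 207 − 5Q = 105 and Q = 20.4.
In a 3-firm Cournot equilibrium, symmetry and the first-order condition give q = (207 − 105)/(20) = 5.1. So Q = 15.3 and P = 130.5.
Change in price: 130.5 − 105 = 25.5.

P rises by 25.5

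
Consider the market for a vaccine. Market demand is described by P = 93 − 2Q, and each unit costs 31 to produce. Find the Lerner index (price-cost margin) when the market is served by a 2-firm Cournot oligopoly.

Lerner index = 0.4

In a 2-firm Cournot equilibrium, symmetry and the first-order condition give q = (93 − 31)/(6) = 31/3. So Q = 62/3 and P = 155/3.
Lerner index = (P − MC)/P = (155/3 − 31)/(155/3) = 0.4.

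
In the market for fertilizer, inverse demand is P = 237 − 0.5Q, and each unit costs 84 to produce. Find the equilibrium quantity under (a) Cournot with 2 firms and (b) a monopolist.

Cournot: Q = 204; Monopoly: Q = 153

With 2 symmetric Cournot firms, each firm's FOC gives 237 − 1.5q = 84, so q = 102, Q = 2·102 = 204, and P = 135.
Monopoly sets MR = MC: 237 − Q = 84 ⇒ Q = 153, P = 237 − 0.5·153 = 160.5.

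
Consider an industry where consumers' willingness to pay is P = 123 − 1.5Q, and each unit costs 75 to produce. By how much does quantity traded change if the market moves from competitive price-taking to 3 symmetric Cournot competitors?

Competitive firms price at marginal cost: P = 75, giving Q = 32.
In a 3-firm Cournot equilibrium, symmetry and the first-order condition give q = (123 − 75)/(6) = 8. So Q = 24 and P = 87.
Change in quantity traded: 24 − 32 = −8.

Quantity traded falls by 8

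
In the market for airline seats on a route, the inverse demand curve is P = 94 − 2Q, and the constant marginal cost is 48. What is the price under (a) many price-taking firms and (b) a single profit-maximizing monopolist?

Perfect competition: P = MC = 48, so 94 − 2Q = 48 and Q = 23.
The monopolist equates marginal revenue to marginal cost: 94 − 4Q = 48, so Q = 11.5. From demand, P = 71.

Competition: P = 48; Monopoly: P = 71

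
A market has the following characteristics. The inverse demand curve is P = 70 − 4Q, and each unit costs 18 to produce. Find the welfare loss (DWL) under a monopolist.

Under competition P = MC = 18, so Q = (70 − 18)/4 = 13.
The monopolist equates marginal revenue to marginal cost: 70 − 8Q = 18, so Q = 6.5. From demand, P = 44.
DWL is the triangle between Q = 6.5 and Q = 13: ½·(13 − 6.5)·(44 − 18) = 84.5.

DWL = 84.5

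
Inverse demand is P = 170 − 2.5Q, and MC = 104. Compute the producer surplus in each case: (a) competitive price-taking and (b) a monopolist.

Under competition P = MC = 104, so Q = (170 − 104)/2.5 = 26.4.
PS = (104 − 104)·26.4 = 0.
A monopolist chooses Q where MR = MC. MR = 170 − 5Q; setting this equal to 104 gives Q = 13.2 and P = 137.
PS = (137 − 104)·13.2 = 435.6.

Competition: PS = 0; Monopoly: PS = 435.6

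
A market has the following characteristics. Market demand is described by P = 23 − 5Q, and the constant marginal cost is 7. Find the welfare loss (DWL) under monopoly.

DWL = 6.4

Under competition P = MC = 7, so Q = (23 − 7)/5 = 3.2.
The monopolist equates marginal revenue to marginal cost: 23 − 10Q = 7, so Q = 1.6. From demand, P = 15.
DWL is the triangle between Q = 1.6 and Q = 3.2: ½·(3.2 − 1.6)·(15 − 7) = 6.4.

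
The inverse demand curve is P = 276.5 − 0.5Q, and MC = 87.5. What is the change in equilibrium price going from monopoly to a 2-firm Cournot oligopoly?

Monopoly sets MR = MC: 276.5 − Q = 87.5 ⇒ Q = 189, P = 276.5 − 0.5·189 = 182.
With 2 symmetric Cournot firms, each firm's FOC gives 276.5 − 1.5q = 87.5, so q = 126, Q = 2·126 = 252, and P = 150.5.
Change in equilibrium price: 150.5 − 182 = −31.5.

Equilibrium price falls by 31.5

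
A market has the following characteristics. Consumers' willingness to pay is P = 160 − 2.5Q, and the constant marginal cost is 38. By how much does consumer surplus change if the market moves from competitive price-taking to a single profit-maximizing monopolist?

CS falls by 2232.6

Under competition P = MC = 38, so Q = (160 − 38)/2.5 = 48.8.
CS = ½·(160 − 38)·48.8 = 2976.8.
The monopolist equates marginal revenue to marginal cost: 160 − 5Q = 38, so Q = 24.4. From demand, P = 99.
CS = ½·(160 − 99)·24.4 = 744.2.
Change in consumer surplus: 744.2 − 2976.8 = −2232.6.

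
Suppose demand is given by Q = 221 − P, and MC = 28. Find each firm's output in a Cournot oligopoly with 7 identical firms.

q_i = 24.125

Inverting demand: P = 221 − Q.
In a 7-firm Cournot equilibrium, symmetry and the first-order condition give q = (221 − 28)/(8) = 24.125. So Q = 168.875 and P = 52.125.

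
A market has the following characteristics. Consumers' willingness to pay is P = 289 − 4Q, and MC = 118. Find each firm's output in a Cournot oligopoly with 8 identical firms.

In a 8-firm Cournot equilibrium, symmetry and the first-order condition give q = (289 − 118)/(36) = 4.75. So Q = 38 and P = 137.

q_i = 4.75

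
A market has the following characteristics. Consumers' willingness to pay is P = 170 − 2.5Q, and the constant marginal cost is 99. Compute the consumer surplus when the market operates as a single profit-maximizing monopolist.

CS = 252.05

The monopolist equates marginal revenue to marginal cost: 170 − 5Q = 99, so Q = 14.2. From demand, P = 134.5.
CS = ½·(170 − 134.5)·14.2 = 252.05.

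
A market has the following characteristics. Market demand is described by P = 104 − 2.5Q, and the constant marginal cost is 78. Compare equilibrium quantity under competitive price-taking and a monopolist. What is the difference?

Q falls by 5.2

Perfect competition: P = MC = 78, so 104 − 2.5Q = 78 and Q = 10.4.
The monopolist equates marginal revenue to marginal cost: 104 − 5Q = 78, so Q = 5.2. From demand, P = 91.
Change in equilibrium quantity: 5.2 − 10.4 = −5.2.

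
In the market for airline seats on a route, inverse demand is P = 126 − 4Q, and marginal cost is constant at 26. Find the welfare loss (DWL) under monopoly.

Competitive firms price at marginal cost: P = 26, giving Q = 25.
A monopolist chooses Q where MR = MC. MR = 126 − 8Q; setting this equal to 26 gives Q = 12.5 and P = 76.
DWL is the triangle between Q = 12.5 and Q = 25: ½·(25 − 12.5)·(76 − 26) = 312.5.

DWL = 312.5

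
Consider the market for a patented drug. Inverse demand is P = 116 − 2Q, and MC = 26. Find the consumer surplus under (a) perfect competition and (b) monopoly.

Competition: CS = 2025; Monopoly: CS = 506.25

Perfect competition: P = MC = 26, so 116 − 2Q = 26 and Q = 45.
CS = ½·(116 − 26)·45 = 2025.
A monopolist chooses Q where MR = MC. MR = 116 − 4Q; setting this equal to 26 gives Q = 22.5 and P = 71.
CS = ½·(116 − 71)·22.5 = 506.25.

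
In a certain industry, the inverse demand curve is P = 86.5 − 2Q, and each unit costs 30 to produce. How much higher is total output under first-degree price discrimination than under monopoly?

Total output rises by 14.125

The monopolist equates marginal revenue to marginal cost: 86.5 − 4Q = 30, so Q = 14.125. From demand, P = 58.25.
A perfectly discriminating monopolist sells every unit with P(Q) ≥ MC(Q), so output equals the competitive quantity Q = 28.25. Each buyer pays their reservation price, so CS = 0 and the firm captures all surplus.
Change in total output: 28.25 − 14.125 = 14.125.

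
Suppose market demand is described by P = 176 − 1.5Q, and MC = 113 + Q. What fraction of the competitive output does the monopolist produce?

Q_m/Q_c = 0.625

A monopolist chooses Q where MR = MC. MR = 176 − 3Q; setting this equal to 113 + Q gives Q = 15.75 and P = 152.375.
Under competition P = MC: 176 − 1.5Q = 113 + Q ⇒ Q = 25.2, P = 138.2.
Ratio Q_m/Q_c = 15.75/25.2 = 0.625.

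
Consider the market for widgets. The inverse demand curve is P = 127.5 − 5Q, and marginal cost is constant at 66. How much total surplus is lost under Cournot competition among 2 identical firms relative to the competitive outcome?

Competitive firms price at marginal cost: P = 66, giving Q = 12.3.
Cournot with 2 identical firms: the symmetric best-response condition is 127.5 − 15q = 66. Each firm produces q = 4.1, total output Q = 8.2, price P = 86.5.
DWL is the triangle between Q = 8.2 and Q = 12.3: ½·(12.3 − 8.2)·(86.5 − 66) = 42.025.

DWL = 42.025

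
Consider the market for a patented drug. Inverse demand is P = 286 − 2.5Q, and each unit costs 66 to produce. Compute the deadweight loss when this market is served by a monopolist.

Competitive firms price at marginal cost: P = 66, giving Q = 88.
The monopolist equates marginal revenue to marginal cost: 286 − 5Q = 66, so Q = 44. From demand, P = 176.
DWL is the triangle between Q = 44 and Q = 88: ½·(88 − 44)·(176 − 66) = 2420.

DWL = 2420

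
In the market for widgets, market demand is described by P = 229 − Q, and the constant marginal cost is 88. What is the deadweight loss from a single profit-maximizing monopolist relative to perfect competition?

Competitive firms price at marginal cost: P = 88, giving Q = 141.
The monopolist equates marginal revenue to marginal cost: 229 − 2Q = 88, so Q = 70.5. From demand, P = 158.5.
DWL is the triangle between Q = 70.5 and Q = 141: ½·(141 − 70.5)·(158.5 − 88) = 2485.125.

DWL = 2485.125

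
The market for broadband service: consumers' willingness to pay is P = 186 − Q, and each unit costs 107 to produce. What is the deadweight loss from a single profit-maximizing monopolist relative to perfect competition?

Under competition P = MC = 107, so Q = (186 − 107)/1 = 79.
A monopolist chooses Q where MR = MC. MR = 186 − 2Q; setting this equal to 107 gives Q = 39.5 and P = 146.5.
DWL is the triangle between Q = 39.5 and Q = 79: ½·(79 − 39.5)·(146.5 − 107) = 780.125.

DWL = 780.125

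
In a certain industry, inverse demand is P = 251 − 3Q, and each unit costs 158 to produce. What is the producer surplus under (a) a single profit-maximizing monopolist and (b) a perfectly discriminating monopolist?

The monopolist equates marginal revenue to marginal cost: 251 − 6Q = 158, so Q = 15.5. From demand, P = 204.5.
PS = (204.5 − 158)·15.5 = 720.75.
With perfect price discrimination, output is the efficient level Q = 31 (where demand meets MC), but every buyer pays their willingness to pay: CS = 0 and PS = total surplus.
PS = ½·(251 − 158)·31 = 1441.5.

Monopoly: PS = 720.75; Perfect PD: PS = 1441.5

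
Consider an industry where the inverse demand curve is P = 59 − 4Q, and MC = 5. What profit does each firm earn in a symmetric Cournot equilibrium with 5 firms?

π_i = 20.25

In a 5-firm Cournot equilibrium, symmetry and the first-order condition give q = (59 − 5)/(24) = 2.25. So Q = 11.25 and P = 14.
Each firm's profit = (14 − 5)·2.25 = 20.25.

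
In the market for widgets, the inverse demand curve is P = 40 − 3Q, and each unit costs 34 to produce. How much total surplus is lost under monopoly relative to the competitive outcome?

DWL = 1.5

Perfect competition: P = MC = 34, so 40 − 3Q = 34 and Q = 2.
A monopolist chooses Q where MR = MC. MR = 40 − 6Q; setting this equal to 34 gives Q = 1 and P = 37.
DWL is the triangle between Q = 1 and Q = 2: ½·(2 − 1)·(37 − 34) = 1.5.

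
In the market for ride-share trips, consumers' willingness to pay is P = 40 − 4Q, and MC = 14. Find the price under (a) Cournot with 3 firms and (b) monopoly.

In a 3-firm Cournot equilibrium, symmetry and the first-order condition give q = (40 − 14)/(16) = 1.625. So Q = 4.875 and P = 20.5.
A monopolist chooses Q where MR = MC. MR = 40 − 8Q; setting this equal to 14 gives Q = 3.25 and P = 27.

Cournot: P = 20.5; Monopoly: P = 27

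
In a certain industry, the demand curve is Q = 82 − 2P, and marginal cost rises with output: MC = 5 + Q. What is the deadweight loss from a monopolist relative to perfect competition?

Inverting demand: P = 41 − 0.5Q.
Competitive equilibrium sets price equal to marginal cost: 41 − 0.5Q = 5 + Q, so Q = 24 and P = 29.
Monopoly sets MR = MC: 41 − Q = 5 + Q ⇒ Q = 18, P = 41 − 0.5·18 = 32.
CS = ½·(41 − 29)·24 = 144; PS = (29·24 − 5·24 − ½·1·24²) = 288; TS = 432.
CS = ½·(41 − 32)·18 = 81; PS = (32·18 − 5·18 − ½·1·18²) = 324; TS = 405.
DWL = 432 − 405 = 27.

DWL = 27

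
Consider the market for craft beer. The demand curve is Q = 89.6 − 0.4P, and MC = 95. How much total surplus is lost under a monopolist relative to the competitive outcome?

DWL = 832.05

Inverting demand: P = 224 − 2.5Q.
Perfect competition: P = MC = 95, so 224 − 2.5Q = 95 and Q = 51.6.
The monopolist equates marginal revenue to marginal cost: 224 − 5Q = 95, so Q = 25.8. From demand, P = 159.5.
DWL is the triangle between Q = 25.8 and Q = 51.6: ½·(51.6 − 25.8)·(159.5 − 95) = 832.05.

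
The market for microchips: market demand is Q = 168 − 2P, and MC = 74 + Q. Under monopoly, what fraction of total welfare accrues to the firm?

Inverting demand: P = 84 − 0.5Q.
The monopolist equates marginal revenue to marginal cost: 84 − Q = 74 + Q, so Q = 5. From demand, P = 81.5.
CS = ½·(84 − 81.5)·5 = 6.25.
PS = P·Q − VC(Q) = 81.5·5 − (74·5 + ½·1·5²) = 25.
Share captured = PS/TS = 25/31.25 = 0.8.

PS/TS = 0.8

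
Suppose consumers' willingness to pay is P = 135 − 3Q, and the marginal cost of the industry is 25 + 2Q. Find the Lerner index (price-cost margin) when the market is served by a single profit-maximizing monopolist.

Monopoly sets MR = MC: 135 − 6Q = 25 + 2Q ⇒ Q = 13.75, P = 135 − 3·13.75 = 93.75.
Lerner index = (P − MC)/P = (93.75 − 52.5)/93.75 = 0.44.

Lerner index = 0.44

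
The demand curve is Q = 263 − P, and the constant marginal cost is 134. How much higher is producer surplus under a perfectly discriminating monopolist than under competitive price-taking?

Inverting demand: P = 263 − Q.
Perfect competition: P = MC = 134, so 263 − Q = 134 and Q = 129.
PS = (134 − 134)·129 = 0.
With perfect price discrimination, output is the efficient level Q = 129 (where demand meets MC), but every buyer pays their willingness to pay: CS = 0 and PS = total surplus.
PS = ½·(263 − 134)·129 = 8320.5.
Change in producer surplus: 8320.5 − 0 = 8320.5.

Producer surplus rises by 8320.5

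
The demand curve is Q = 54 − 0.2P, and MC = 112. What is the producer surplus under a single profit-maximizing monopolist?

PS = 1248.2

Inverting demand: P = 270 − 5Q.
A monopolist chooses Q where MR = MC. MR = 270 − 10Q; setting this equal to 112 gives Q = 15.8 and P = 191.
PS = (191 − 112)·15.8 = 1248.2.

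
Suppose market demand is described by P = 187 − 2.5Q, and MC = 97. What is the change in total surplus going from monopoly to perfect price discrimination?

TS rises by 405

The monopolist equates marginal revenue to marginal cost: 187 − 5Q = 97, so Q = 18. From demand, P = 142.
CS = ½·(187 − 142)·18 = 405; PS = (142 − 97)·18 = 810; TS = 1215.
A perfectly discriminating monopolist sells every unit with P(Q) ≥ MC(Q), so output equals the competitive quantity Q = 36. Each buyer pays their reservation price, so CS = 0 and the firm captures all surplus.
TS = 1620 (equal to competitive TS).
Change in total surplus: 1620 − 1215 = 405.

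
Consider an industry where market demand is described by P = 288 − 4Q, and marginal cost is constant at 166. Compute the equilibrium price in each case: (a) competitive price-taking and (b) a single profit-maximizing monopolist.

Competition: P = 166; Monopoly: P = 227

Perfect competition: P = MC = 166, so 288 − 4Q = 166 and Q = 30.5.
A monopolist chooses Q where MR = MC. MR = 288 − 8Q; setting this equal to 166 gives Q = 15.25 and P = 227.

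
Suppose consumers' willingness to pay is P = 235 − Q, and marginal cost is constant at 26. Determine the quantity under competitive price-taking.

Under competition P = MC = 26, so Q = (235 − 26)/1 = 209.

Q = 209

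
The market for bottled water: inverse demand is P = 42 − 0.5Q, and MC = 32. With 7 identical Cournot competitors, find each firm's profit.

π_i = 3.125

With 7 symmetric Cournot firms, each firm's FOC gives 42 − 4q = 32, so q = 2.5, Q = 7·2.5 = 17.5, and P = 33.25.
Each firm's profit = (33.25 − 32)·2.5 = 3.125.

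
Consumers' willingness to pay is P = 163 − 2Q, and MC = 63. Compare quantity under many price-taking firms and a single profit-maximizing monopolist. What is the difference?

Perfect competition: P = MC = 63, so 163 − 2Q = 63 and Q = 50.
The monopolist equates marginal revenue to marginal cost: 163 − 4Q = 63, so Q = 25. From demand, P = 113.
Change in quantity: 25 − 50 = −25.

Q falls by 25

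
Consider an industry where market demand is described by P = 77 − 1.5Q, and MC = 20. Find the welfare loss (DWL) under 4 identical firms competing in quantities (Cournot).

Under competition P = MC = 20, so Q = (77 − 20)/1.5 = 38.
In a 4-firm Cournot equilibrium, symmetry and the first-order condition give q = (77 − 20)/(7.5) = 7.6. So Q = 30.4 and P = 31.4.
DWL is the triangle between Q = 30.4 and Q = 38: ½·(38 − 30.4)·(31.4 − 20) = 43.32.

DWL = 43.32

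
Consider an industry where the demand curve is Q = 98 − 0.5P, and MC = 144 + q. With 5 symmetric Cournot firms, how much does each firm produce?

q_i = 4

Inverting demand: P = 196 − 2Q.
With 5 symmetric Cournot firms, each firm's FOC gives 196 − 12q = 144 + q, so q = 4, Q = 5·4 = 20, and P = 156.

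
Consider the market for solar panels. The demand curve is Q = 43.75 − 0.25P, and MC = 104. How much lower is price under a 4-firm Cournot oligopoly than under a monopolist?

Price falls by 21.3

Inverting demand: P = 175 − 4Q.
The monopolist equates marginal revenue to marginal cost: 175 − 8Q = 104, so Q = 8.875. From demand, P = 139.5.
In a 4-firm Cournot equilibrium, symmetry and the first-order condition give q = (175 − 104)/(20) = 3.55. So Q = 14.2 and P = 118.2.
Change in price: 118.2 − 139.5 = −21.3.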